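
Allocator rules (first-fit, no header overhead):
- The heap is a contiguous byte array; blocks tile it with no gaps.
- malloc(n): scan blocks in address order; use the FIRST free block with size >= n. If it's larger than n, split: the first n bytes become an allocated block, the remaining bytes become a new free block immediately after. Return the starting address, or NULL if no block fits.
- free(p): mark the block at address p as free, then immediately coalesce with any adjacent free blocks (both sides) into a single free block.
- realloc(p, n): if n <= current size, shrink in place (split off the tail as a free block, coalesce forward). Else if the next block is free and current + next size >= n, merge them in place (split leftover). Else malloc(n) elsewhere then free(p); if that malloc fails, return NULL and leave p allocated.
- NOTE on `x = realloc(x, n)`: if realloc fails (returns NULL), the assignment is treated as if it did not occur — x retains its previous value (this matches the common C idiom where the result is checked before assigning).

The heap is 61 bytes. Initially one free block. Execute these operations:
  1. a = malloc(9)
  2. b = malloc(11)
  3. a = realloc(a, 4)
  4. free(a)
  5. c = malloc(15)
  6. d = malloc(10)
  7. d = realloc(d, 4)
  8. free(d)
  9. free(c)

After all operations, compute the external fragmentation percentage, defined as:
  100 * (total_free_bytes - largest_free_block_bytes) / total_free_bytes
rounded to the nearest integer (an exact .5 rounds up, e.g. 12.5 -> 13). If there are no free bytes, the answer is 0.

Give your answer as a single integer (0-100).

Op 1: a = malloc(9) -> a = 0; heap: [0-8 ALLOC][9-60 FREE]
Op 2: b = malloc(11) -> b = 9; heap: [0-8 ALLOC][9-19 ALLOC][20-60 FREE]
Op 3: a = realloc(a, 4) -> a = 0; heap: [0-3 ALLOC][4-8 FREE][9-19 ALLOC][20-60 FREE]
Op 4: free(a) -> (freed a); heap: [0-8 FREE][9-19 ALLOC][20-60 FREE]
Op 5: c = malloc(15) -> c = 20; heap: [0-8 FREE][9-19 ALLOC][20-34 ALLOC][35-60 FREE]
Op 6: d = malloc(10) -> d = 35; heap: [0-8 FREE][9-19 ALLOC][20-34 ALLOC][35-44 ALLOC][45-60 FREE]
Op 7: d = realloc(d, 4) -> d = 35; heap: [0-8 FREE][9-19 ALLOC][20-34 ALLOC][35-38 ALLOC][39-60 FREE]
Op 8: free(d) -> (freed d); heap: [0-8 FREE][9-19 ALLOC][20-34 ALLOC][35-60 FREE]
Op 9: free(c) -> (freed c); heap: [0-8 FREE][9-19 ALLOC][20-60 FREE]
Free blocks: [9 41] total_free=50 largest=41 -> 100*(50-41)/50 = 900/50 = 18

Answer: 18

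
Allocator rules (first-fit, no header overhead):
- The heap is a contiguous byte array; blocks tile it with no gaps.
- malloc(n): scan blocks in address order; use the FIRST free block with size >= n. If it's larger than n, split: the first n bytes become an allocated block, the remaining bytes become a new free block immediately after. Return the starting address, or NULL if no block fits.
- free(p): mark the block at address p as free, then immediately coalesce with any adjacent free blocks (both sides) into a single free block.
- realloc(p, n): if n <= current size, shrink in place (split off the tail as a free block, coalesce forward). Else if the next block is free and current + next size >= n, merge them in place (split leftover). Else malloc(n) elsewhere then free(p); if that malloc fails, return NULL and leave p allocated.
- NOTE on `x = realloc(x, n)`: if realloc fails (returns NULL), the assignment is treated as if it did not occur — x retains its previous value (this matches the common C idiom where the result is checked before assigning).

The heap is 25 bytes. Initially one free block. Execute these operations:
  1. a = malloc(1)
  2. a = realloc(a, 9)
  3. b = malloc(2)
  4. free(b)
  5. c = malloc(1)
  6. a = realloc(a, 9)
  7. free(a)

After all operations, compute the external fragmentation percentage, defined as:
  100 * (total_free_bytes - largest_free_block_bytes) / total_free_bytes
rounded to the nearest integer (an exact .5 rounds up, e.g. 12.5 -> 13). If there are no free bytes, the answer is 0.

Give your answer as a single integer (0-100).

Answer: 38

Derivation:
Op 1: a = malloc(1) -> a = 0; heap: [0-0 ALLOC][1-24 FREE]
Op 2: a = realloc(a, 9) -> a = 0; heap: [0-8 ALLOC][9-24 FREE]
Op 3: b = malloc(2) -> b = 9; heap: [0-8 ALLOC][9-10 ALLOC][11-24 FREE]
Op 4: free(b) -> (freed b); heap: [0-8 ALLOC][9-24 FREE]
Op 5: c = malloc(1) -> c = 9; heap: [0-8 ALLOC][9-9 ALLOC][10-24 FREE]
Op 6: a = realloc(a, 9) -> a = 0; heap: [0-8 ALLOC][9-9 ALLOC][10-24 FREE]
Op 7: free(a) -> (freed a); heap: [0-8 FREE][9-9 ALLOC][10-24 FREE]
Free blocks: [9 15] total_free=24 largest=15 -> 100*(24-15)/24 = 900/24 = 37.5 -> rounds to 38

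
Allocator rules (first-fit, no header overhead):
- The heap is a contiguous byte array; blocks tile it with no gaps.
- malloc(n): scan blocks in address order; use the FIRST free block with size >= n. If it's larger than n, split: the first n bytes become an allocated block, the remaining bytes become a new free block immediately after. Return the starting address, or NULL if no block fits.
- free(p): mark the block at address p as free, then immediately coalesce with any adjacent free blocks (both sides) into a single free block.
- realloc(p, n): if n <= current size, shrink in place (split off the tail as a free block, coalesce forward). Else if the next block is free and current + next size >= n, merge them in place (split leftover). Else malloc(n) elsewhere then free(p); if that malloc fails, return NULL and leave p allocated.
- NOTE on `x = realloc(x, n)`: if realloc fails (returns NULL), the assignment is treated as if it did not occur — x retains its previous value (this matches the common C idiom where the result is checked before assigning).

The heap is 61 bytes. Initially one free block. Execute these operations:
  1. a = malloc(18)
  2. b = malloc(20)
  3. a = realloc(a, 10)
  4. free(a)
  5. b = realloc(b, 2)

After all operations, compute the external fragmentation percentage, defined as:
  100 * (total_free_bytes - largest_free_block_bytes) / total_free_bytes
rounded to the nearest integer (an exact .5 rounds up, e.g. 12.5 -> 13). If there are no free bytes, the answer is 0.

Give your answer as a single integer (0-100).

Op 1: a = malloc(18) -> a = 0; heap: [0-17 ALLOC][18-60 FREE]
Op 2: b = malloc(20) -> b = 18; heap: [0-17 ALLOC][18-37 ALLOC][38-60 FREE]
Op 3: a = realloc(a, 10) -> a = 0; heap: [0-9 ALLOC][10-17 FREE][18-37 ALLOC][38-60 FREE]
Op 4: free(a) -> (freed a); heap: [0-17 FREE][18-37 ALLOC][38-60 FREE]
Op 5: b = realloc(b, 2) -> b = 18; heap: [0-17 FREE][18-19 ALLOC][20-60 FREE]
Free blocks: [18 41] total_free=59 largest=41 -> 100*(59-41)/59 = 1800/59 ≈ 30.508 -> rounds to 31

Answer: 31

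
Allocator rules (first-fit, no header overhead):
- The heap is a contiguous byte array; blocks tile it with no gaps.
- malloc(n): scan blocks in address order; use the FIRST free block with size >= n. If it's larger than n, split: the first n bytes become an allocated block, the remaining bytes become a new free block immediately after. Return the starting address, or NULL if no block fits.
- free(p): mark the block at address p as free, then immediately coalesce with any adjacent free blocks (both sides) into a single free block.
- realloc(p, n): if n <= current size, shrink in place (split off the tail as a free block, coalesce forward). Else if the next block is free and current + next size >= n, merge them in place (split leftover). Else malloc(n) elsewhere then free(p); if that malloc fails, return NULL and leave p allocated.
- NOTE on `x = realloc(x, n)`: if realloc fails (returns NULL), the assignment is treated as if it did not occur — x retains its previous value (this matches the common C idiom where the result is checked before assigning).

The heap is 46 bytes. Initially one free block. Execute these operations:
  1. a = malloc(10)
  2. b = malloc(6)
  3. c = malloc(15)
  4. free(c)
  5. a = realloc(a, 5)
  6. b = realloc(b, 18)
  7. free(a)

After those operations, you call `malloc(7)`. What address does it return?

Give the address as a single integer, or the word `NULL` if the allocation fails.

Answer: 0

Derivation:
Op 1: a = malloc(10) -> a = 0; heap: [0-9 ALLOC][10-45 FREE]
Op 2: b = malloc(6) -> b = 10; heap: [0-9 ALLOC][10-15 ALLOC][16-45 FREE]
Op 3: c = malloc(15) -> c = 16; heap: [0-9 ALLOC][10-15 ALLOC][16-30 ALLOC][31-45 FREE]
Op 4: free(c) -> (freed c); heap: [0-9 ALLOC][10-15 ALLOC][16-45 FREE]
Op 5: a = realloc(a, 5) -> a = 0; heap: [0-4 ALLOC][5-9 FREE][10-15 ALLOC][16-45 FREE]
Op 6: b = realloc(b, 18) -> b = 10; heap: [0-4 ALLOC][5-9 FREE][10-27 ALLOC][28-45 FREE]
Op 7: free(a) -> (freed a); heap: [0-9 FREE][10-27 ALLOC][28-45 FREE]
malloc(7): first-fit scan over [0-9 FREE][10-27 ALLOC][28-45 FREE] -> 0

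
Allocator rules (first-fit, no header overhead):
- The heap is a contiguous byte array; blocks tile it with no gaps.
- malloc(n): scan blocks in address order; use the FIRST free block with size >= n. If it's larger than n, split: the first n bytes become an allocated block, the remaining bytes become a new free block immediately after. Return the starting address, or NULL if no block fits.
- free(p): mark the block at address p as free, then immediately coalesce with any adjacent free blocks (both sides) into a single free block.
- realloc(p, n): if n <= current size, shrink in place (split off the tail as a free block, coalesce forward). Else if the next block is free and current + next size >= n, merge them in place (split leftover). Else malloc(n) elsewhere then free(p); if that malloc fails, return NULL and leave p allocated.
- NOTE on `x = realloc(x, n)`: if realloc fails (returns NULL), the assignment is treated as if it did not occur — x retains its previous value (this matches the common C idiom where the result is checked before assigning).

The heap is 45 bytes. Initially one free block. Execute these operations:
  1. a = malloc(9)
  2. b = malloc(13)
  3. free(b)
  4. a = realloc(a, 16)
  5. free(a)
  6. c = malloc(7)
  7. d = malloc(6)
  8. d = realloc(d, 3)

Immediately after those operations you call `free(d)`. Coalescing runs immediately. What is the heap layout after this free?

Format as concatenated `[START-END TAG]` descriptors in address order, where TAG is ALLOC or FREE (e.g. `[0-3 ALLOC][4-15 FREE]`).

Op 1: a = malloc(9) -> a = 0; heap: [0-8 ALLOC][9-44 FREE]
Op 2: b = malloc(13) -> b = 9; heap: [0-8 ALLOC][9-21 ALLOC][22-44 FREE]
Op 3: free(b) -> (freed b); heap: [0-8 ALLOC][9-44 FREE]
Op 4: a = realloc(a, 16) -> a = 0; heap: [0-15 ALLOC][16-44 FREE]
Op 5: free(a) -> (freed a); heap: [0-44 FREE]
Op 6: c = malloc(7) -> c = 0; heap: [0-6 ALLOC][7-44 FREE]
Op 7: d = malloc(6) -> d = 7; heap: [0-6 ALLOC][7-12 ALLOC][13-44 FREE]
Op 8: d = realloc(d, 3) -> d = 7; heap: [0-6 ALLOC][7-9 ALLOC][10-44 FREE]
free(d): d = 7 -> block [7-9 ALLOC]; mark free, coalesce with adjacent free neighbors -> [0-6 ALLOC][7-44 FREE]

Answer: [0-6 ALLOC][7-44 FREE]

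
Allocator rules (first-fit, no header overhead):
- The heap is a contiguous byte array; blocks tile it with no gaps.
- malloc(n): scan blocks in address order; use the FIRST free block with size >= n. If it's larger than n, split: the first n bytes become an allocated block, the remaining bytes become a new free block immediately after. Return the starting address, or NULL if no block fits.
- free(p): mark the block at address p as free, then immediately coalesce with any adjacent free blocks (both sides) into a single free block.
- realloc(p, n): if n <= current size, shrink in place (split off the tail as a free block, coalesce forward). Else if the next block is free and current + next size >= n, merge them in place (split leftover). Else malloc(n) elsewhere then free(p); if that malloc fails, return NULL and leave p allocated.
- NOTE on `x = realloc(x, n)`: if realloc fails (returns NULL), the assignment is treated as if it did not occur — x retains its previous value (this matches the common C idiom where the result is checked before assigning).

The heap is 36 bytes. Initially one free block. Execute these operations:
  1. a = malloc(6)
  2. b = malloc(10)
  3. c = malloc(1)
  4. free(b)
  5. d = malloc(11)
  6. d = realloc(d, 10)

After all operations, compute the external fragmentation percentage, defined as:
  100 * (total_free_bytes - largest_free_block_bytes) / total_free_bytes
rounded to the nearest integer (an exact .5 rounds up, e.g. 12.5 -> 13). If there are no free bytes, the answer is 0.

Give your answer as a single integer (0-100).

Op 1: a = malloc(6) -> a = 0; heap: [0-5 ALLOC][6-35 FREE]
Op 2: b = malloc(10) -> b = 6; heap: [0-5 ALLOC][6-15 ALLOC][16-35 FREE]
Op 3: c = malloc(1) -> c = 16; heap: [0-5 ALLOC][6-15 ALLOC][16-16 ALLOC][17-35 FREE]
Op 4: free(b) -> (freed b); heap: [0-5 ALLOC][6-15 FREE][16-16 ALLOC][17-35 FREE]
Op 5: d = malloc(11) -> d = 17; heap: [0-5 ALLOC][6-15 FREE][16-16 ALLOC][17-27 ALLOC][28-35 FREE]
Op 6: d = realloc(d, 10) -> d = 17; heap: [0-5 ALLOC][6-15 FREE][16-16 ALLOC][17-26 ALLOC][27-35 FREE]
Free blocks: [10 9] total_free=19 largest=10 -> 100*(19-10)/19 = 900/19 ≈ 47.368 -> rounds to 47

Answer: 47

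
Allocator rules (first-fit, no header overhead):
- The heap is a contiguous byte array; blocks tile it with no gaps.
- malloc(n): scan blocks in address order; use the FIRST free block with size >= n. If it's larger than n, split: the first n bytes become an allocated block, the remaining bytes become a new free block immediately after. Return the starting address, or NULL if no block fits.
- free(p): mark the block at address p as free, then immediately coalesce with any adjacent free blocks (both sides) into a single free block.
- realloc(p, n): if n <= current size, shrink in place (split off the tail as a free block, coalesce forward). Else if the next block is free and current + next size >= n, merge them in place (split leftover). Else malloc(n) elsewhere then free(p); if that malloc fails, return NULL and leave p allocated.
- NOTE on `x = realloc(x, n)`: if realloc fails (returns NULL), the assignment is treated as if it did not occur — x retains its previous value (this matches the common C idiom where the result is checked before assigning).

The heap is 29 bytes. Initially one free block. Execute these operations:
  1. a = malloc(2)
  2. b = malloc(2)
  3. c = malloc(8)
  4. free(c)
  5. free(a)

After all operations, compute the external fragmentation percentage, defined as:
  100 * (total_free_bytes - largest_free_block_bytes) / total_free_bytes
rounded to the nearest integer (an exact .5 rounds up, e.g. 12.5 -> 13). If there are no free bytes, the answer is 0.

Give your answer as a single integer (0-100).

Answer: 7

Derivation:
Op 1: a = malloc(2) -> a = 0; heap: [0-1 ALLOC][2-28 FREE]
Op 2: b = malloc(2) -> b = 2; heap: [0-1 ALLOC][2-3 ALLOC][4-28 FREE]
Op 3: c = malloc(8) -> c = 4; heap: [0-1 ALLOC][2-3 ALLOC][4-11 ALLOC][12-28 FREE]
Op 4: free(c) -> (freed c); heap: [0-1 ALLOC][2-3 ALLOC][4-28 FREE]
Op 5: free(a) -> (freed a); heap: [0-1 FREE][2-3 ALLOC][4-28 FREE]
Free blocks: [2 25] total_free=27 largest=25 -> 100*(27-25)/27 = 200/27 ≈ 7.407 -> rounds to 7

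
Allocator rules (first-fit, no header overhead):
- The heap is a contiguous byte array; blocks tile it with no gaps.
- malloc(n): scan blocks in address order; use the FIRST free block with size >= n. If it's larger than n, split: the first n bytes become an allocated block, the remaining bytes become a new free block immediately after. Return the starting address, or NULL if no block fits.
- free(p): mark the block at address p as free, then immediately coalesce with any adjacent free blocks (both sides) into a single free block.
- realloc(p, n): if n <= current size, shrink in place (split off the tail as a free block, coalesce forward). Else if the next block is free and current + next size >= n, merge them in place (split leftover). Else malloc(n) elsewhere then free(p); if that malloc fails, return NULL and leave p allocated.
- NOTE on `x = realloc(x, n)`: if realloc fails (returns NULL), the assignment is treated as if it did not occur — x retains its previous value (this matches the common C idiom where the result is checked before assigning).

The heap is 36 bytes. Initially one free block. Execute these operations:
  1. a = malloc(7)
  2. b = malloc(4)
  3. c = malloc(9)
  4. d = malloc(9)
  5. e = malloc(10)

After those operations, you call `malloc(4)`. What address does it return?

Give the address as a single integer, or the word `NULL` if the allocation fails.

Op 1: a = malloc(7) -> a = 0; heap: [0-6 ALLOC][7-35 FREE]
Op 2: b = malloc(4) -> b = 7; heap: [0-6 ALLOC][7-10 ALLOC][11-35 FREE]
Op 3: c = malloc(9) -> c = 11; heap: [0-6 ALLOC][7-10 ALLOC][11-19 ALLOC][20-35 FREE]
Op 4: d = malloc(9) -> d = 20; heap: [0-6 ALLOC][7-10 ALLOC][11-19 ALLOC][20-28 ALLOC][29-35 FREE]
Op 5: e = malloc(10) -> e = NULL; heap: [0-6 ALLOC][7-10 ALLOC][11-19 ALLOC][20-28 ALLOC][29-35 FREE]
malloc(4): first-fit scan over [0-6 ALLOC][7-10 ALLOC][11-19 ALLOC][20-28 ALLOC][29-35 FREE] -> 29

Answer: 29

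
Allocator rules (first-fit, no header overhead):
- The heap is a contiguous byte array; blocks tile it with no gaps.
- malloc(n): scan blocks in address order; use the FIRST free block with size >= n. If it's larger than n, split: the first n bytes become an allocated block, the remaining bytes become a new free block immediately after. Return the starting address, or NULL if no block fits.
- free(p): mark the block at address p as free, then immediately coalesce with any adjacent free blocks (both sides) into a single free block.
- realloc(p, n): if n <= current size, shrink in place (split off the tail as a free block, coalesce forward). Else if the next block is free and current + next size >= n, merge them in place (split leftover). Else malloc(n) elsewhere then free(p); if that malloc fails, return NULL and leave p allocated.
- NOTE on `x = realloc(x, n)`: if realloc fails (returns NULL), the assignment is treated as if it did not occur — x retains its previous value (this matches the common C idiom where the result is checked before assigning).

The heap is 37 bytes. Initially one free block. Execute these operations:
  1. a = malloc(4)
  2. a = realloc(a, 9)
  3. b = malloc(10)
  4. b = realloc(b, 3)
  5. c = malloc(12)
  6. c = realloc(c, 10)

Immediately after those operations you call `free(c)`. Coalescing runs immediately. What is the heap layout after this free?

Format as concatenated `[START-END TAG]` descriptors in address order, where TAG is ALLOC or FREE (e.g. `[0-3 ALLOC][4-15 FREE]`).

Op 1: a = malloc(4) -> a = 0; heap: [0-3 ALLOC][4-36 FREE]
Op 2: a = realloc(a, 9) -> a = 0; heap: [0-8 ALLOC][9-36 FREE]
Op 3: b = malloc(10) -> b = 9; heap: [0-8 ALLOC][9-18 ALLOC][19-36 FREE]
Op 4: b = realloc(b, 3) -> b = 9; heap: [0-8 ALLOC][9-11 ALLOC][12-36 FREE]
Op 5: c = malloc(12) -> c = 12; heap: [0-8 ALLOC][9-11 ALLOC][12-23 ALLOC][24-36 FREE]
Op 6: c = realloc(c, 10) -> c = 12; heap: [0-8 ALLOC][9-11 ALLOC][12-21 ALLOC][22-36 FREE]
free(c): c = 12 -> block [12-21 ALLOC]; mark free, coalesce with adjacent free neighbors -> [0-8 ALLOC][9-11 ALLOC][12-36 FREE]

Answer: [0-8 ALLOC][9-11 ALLOC][12-36 FREE]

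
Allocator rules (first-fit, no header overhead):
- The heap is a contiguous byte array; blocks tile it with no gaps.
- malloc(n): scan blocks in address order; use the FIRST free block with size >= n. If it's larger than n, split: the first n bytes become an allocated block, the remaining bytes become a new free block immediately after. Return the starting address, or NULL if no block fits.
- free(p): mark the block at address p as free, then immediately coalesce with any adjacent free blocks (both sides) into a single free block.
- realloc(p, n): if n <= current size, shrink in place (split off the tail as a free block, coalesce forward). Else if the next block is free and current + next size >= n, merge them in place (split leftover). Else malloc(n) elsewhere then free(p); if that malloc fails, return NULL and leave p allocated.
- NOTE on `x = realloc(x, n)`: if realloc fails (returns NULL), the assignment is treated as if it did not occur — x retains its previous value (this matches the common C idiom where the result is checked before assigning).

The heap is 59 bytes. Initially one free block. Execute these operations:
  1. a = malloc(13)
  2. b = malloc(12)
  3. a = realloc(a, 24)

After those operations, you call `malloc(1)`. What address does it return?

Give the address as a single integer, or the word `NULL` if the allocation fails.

Answer: 0

Derivation:
Op 1: a = malloc(13) -> a = 0; heap: [0-12 ALLOC][13-58 FREE]
Op 2: b = malloc(12) -> b = 13; heap: [0-12 ALLOC][13-24 ALLOC][25-58 FREE]
Op 3: a = realloc(a, 24) -> a = 25; heap: [0-12 FREE][13-24 ALLOC][25-48 ALLOC][49-58 FREE]
malloc(1): first-fit scan over [0-12 FREE][13-24 ALLOC][25-48 ALLOC][49-58 FREE] -> 0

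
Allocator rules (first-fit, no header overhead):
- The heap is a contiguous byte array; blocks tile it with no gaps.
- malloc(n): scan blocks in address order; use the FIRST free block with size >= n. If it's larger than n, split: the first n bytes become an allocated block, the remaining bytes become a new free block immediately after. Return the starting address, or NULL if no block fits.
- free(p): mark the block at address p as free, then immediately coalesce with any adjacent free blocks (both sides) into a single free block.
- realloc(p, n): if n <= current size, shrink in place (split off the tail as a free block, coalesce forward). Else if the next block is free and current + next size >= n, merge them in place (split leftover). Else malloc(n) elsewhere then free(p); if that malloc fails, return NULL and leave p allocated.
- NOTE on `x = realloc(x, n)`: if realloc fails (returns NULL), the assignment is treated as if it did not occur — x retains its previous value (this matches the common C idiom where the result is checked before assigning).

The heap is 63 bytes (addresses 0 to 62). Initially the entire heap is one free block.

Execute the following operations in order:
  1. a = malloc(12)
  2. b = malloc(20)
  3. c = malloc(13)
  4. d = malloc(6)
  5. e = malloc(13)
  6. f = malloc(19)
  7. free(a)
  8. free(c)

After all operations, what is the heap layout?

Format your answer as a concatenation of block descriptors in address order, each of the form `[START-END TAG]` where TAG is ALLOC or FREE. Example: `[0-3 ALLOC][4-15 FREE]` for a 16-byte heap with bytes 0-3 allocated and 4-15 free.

Op 1: a = malloc(12) -> a = 0; heap: [0-11 ALLOC][12-62 FREE]
Op 2: b = malloc(20) -> b = 12; heap: [0-11 ALLOC][12-31 ALLOC][32-62 FREE]
Op 3: c = malloc(13) -> c = 32; heap: [0-11 ALLOC][12-31 ALLOC][32-44 ALLOC][45-62 FREE]
Op 4: d = malloc(6) -> d = 45; heap: [0-11 ALLOC][12-31 ALLOC][32-44 ALLOC][45-50 ALLOC][51-62 FREE]
Op 5: e = malloc(13) -> e = NULL; heap: [0-11 ALLOC][12-31 ALLOC][32-44 ALLOC][45-50 ALLOC][51-62 FREE]
Op 6: f = malloc(19) -> f = NULL; heap: [0-11 ALLOC][12-31 ALLOC][32-44 ALLOC][45-50 ALLOC][51-62 FREE]
Op 7: free(a) -> (freed a); heap: [0-11 FREE][12-31 ALLOC][32-44 ALLOC][45-50 ALLOC][51-62 FREE]
Op 8: free(c) -> (freed c); heap: [0-11 FREE][12-31 ALLOC][32-44 FREE][45-50 ALLOC][51-62 FREE]

Answer: [0-11 FREE][12-31 ALLOC][32-44 FREE][45-50 ALLOC][51-62 FREE]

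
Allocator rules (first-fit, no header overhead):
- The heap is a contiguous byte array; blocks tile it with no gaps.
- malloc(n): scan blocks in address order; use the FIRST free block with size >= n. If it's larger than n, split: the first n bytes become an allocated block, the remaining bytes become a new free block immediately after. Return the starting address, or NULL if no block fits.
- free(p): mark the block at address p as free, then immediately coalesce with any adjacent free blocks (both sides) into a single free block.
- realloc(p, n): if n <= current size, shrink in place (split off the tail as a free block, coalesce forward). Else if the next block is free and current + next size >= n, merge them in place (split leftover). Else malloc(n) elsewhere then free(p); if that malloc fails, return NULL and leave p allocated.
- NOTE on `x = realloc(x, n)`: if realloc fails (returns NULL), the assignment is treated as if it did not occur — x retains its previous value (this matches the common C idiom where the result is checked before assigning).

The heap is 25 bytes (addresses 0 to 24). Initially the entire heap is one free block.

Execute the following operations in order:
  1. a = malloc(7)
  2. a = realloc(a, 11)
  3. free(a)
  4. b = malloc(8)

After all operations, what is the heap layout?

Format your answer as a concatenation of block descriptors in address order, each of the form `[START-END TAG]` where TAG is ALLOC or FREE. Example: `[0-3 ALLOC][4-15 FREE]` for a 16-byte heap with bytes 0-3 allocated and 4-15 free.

Answer: [0-7 ALLOC][8-24 FREE]

Derivation:
Op 1: a = malloc(7) -> a = 0; heap: [0-6 ALLOC][7-24 FREE]
Op 2: a = realloc(a, 11) -> a = 0; heap: [0-10 ALLOC][11-24 FREE]
Op 3: free(a) -> (freed a); heap: [0-24 FREE]
Op 4: b = malloc(8) -> b = 0; heap: [0-7 ALLOC][8-24 FREE]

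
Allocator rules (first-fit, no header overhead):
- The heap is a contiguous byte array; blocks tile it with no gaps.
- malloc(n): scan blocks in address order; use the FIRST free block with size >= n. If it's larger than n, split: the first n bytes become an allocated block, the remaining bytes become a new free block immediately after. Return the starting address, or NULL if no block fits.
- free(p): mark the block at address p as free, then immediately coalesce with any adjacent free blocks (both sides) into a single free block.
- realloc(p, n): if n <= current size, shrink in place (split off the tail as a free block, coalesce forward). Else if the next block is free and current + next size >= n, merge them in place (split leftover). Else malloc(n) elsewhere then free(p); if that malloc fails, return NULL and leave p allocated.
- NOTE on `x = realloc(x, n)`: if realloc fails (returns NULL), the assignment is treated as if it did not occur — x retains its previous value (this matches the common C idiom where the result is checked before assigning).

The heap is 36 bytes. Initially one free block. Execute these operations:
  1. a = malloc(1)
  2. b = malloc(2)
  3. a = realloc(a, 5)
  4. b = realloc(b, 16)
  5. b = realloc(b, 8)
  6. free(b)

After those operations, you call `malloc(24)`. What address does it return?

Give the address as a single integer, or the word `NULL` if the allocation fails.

Op 1: a = malloc(1) -> a = 0; heap: [0-0 ALLOC][1-35 FREE]
Op 2: b = malloc(2) -> b = 1; heap: [0-0 ALLOC][1-2 ALLOC][3-35 FREE]
Op 3: a = realloc(a, 5) -> a = 3; heap: [0-0 FREE][1-2 ALLOC][3-7 ALLOC][8-35 FREE]
Op 4: b = realloc(b, 16) -> b = 8; heap: [0-2 FREE][3-7 ALLOC][8-23 ALLOC][24-35 FREE]
Op 5: b = realloc(b, 8) -> b = 8; heap: [0-2 FREE][3-7 ALLOC][8-15 ALLOC][16-35 FREE]
Op 6: free(b) -> (freed b); heap: [0-2 FREE][3-7 ALLOC][8-35 FREE]
malloc(24): first-fit scan over [0-2 FREE][3-7 ALLOC][8-35 FREE] -> 8

Answer: 8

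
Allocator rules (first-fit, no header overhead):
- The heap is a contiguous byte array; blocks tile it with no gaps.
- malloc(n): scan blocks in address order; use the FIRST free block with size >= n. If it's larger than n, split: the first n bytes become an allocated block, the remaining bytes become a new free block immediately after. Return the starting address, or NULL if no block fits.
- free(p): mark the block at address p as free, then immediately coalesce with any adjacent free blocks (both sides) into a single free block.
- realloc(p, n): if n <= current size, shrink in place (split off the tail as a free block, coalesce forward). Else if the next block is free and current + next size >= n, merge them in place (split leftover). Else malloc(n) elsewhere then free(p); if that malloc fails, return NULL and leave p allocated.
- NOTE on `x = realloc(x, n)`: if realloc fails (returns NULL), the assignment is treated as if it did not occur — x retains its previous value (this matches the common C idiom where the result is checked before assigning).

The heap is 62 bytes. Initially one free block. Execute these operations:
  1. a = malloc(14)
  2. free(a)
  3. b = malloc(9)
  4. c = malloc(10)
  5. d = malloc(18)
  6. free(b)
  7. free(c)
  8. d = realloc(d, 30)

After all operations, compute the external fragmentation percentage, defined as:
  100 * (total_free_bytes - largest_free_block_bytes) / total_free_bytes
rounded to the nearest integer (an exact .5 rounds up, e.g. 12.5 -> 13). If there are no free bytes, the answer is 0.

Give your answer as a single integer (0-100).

Op 1: a = malloc(14) -> a = 0; heap: [0-13 ALLOC][14-61 FREE]
Op 2: free(a) -> (freed a); heap: [0-61 FREE]
Op 3: b = malloc(9) -> b = 0; heap: [0-8 ALLOC][9-61 FREE]
Op 4: c = malloc(10) -> c = 9; heap: [0-8 ALLOC][9-18 ALLOC][19-61 FREE]
Op 5: d = malloc(18) -> d = 19; heap: [0-8 ALLOC][9-18 ALLOC][19-36 ALLOC][37-61 FREE]
Op 6: free(b) -> (freed b); heap: [0-8 FREE][9-18 ALLOC][19-36 ALLOC][37-61 FREE]
Op 7: free(c) -> (freed c); heap: [0-18 FREE][19-36 ALLOC][37-61 FREE]
Op 8: d = realloc(d, 30) -> d = 19; heap: [0-18 FREE][19-48 ALLOC][49-61 FREE]
Free blocks: [19 13] total_free=32 largest=19 -> 100*(32-19)/32 = 1300/32 = 40.625 -> rounds to 41

Answer: 41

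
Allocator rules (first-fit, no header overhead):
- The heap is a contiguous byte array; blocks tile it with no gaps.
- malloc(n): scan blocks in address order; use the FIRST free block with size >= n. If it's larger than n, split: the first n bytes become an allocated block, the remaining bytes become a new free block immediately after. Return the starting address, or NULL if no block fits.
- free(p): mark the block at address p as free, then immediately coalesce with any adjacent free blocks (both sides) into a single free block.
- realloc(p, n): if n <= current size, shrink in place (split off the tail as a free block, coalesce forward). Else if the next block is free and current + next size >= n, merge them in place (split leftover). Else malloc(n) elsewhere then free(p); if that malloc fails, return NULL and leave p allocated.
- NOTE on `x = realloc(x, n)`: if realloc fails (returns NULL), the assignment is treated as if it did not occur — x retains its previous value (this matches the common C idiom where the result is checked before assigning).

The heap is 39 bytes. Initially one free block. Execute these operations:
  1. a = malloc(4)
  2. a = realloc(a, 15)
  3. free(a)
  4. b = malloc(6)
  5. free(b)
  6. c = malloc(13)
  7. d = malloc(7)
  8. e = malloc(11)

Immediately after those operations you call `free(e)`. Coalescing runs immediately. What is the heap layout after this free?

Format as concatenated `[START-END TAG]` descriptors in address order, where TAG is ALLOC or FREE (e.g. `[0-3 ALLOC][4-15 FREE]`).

Op 1: a = malloc(4) -> a = 0; heap: [0-3 ALLOC][4-38 FREE]
Op 2: a = realloc(a, 15) -> a = 0; heap: [0-14 ALLOC][15-38 FREE]
Op 3: free(a) -> (freed a); heap: [0-38 FREE]
Op 4: b = malloc(6) -> b = 0; heap: [0-5 ALLOC][6-38 FREE]
Op 5: free(b) -> (freed b); heap: [0-38 FREE]
Op 6: c = malloc(13) -> c = 0; heap: [0-12 ALLOC][13-38 FREE]
Op 7: d = malloc(7) -> d = 13; heap: [0-12 ALLOC][13-19 ALLOC][20-38 FREE]
Op 8: e = malloc(11) -> e = 20; heap: [0-12 ALLOC][13-19 ALLOC][20-30 ALLOC][31-38 FREE]
free(e): e = 20 -> block [20-30 ALLOC]; mark free, coalesce with adjacent free neighbors -> [0-12 ALLOC][13-19 ALLOC][20-38 FREE]

Answer: [0-12 ALLOC][13-19 ALLOC][20-38 FREE]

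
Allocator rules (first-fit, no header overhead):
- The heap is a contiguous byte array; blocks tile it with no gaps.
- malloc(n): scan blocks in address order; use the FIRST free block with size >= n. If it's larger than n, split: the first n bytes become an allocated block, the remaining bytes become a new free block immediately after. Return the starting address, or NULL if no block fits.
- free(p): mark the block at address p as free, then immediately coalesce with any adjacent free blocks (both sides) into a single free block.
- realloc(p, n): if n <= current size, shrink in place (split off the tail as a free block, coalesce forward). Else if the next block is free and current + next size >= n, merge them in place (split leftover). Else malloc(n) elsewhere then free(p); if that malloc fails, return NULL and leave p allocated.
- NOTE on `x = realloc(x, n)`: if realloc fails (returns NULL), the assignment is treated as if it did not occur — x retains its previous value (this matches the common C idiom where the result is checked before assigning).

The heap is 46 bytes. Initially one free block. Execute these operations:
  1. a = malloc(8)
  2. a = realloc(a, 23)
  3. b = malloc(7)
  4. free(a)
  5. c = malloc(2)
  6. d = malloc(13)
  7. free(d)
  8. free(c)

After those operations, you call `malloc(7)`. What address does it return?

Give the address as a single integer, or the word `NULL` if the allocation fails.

Op 1: a = malloc(8) -> a = 0; heap: [0-7 ALLOC][8-45 FREE]
Op 2: a = realloc(a, 23) -> a = 0; heap: [0-22 ALLOC][23-45 FREE]
Op 3: b = malloc(7) -> b = 23; heap: [0-22 ALLOC][23-29 ALLOC][30-45 FREE]
Op 4: free(a) -> (freed a); heap: [0-22 FREE][23-29 ALLOC][30-45 FREE]
Op 5: c = malloc(2) -> c = 0; heap: [0-1 ALLOC][2-22 FREE][23-29 ALLOC][30-45 FREE]
Op 6: d = malloc(13) -> d = 2; heap: [0-1 ALLOC][2-14 ALLOC][15-22 FREE][23-29 ALLOC][30-45 FREE]
Op 7: free(d) -> (freed d); heap: [0-1 ALLOC][2-22 FREE][23-29 ALLOC][30-45 FREE]
Op 8: free(c) -> (freed c); heap: [0-22 FREE][23-29 ALLOC][30-45 FREE]
malloc(7): first-fit scan over [0-22 FREE][23-29 ALLOC][30-45 FREE] -> 0

Answer: 0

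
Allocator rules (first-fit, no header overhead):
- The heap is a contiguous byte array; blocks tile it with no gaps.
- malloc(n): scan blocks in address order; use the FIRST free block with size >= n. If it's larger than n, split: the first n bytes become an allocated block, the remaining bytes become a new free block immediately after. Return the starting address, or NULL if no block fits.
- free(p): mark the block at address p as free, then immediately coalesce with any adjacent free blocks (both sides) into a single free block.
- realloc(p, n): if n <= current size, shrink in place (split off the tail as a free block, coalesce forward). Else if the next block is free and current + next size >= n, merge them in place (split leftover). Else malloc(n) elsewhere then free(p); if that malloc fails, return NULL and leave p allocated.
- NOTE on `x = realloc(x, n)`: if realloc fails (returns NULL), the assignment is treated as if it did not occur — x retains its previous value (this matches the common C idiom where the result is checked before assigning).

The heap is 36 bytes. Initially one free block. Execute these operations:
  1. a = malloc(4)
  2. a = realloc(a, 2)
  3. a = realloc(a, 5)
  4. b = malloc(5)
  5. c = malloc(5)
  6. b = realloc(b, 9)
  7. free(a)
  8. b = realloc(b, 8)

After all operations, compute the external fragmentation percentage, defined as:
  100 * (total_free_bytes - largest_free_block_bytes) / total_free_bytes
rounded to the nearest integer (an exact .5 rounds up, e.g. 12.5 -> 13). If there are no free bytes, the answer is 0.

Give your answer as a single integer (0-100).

Op 1: a = malloc(4) -> a = 0; heap: [0-3 ALLOC][4-35 FREE]
Op 2: a = realloc(a, 2) -> a = 0; heap: [0-1 ALLOC][2-35 FREE]
Op 3: a = realloc(a, 5) -> a = 0; heap: [0-4 ALLOC][5-35 FREE]
Op 4: b = malloc(5) -> b = 5; heap: [0-4 ALLOC][5-9 ALLOC][10-35 FREE]
Op 5: c = malloc(5) -> c = 10; heap: [0-4 ALLOC][5-9 ALLOC][10-14 ALLOC][15-35 FREE]
Op 6: b = realloc(b, 9) -> b = 15; heap: [0-4 ALLOC][5-9 FREE][10-14 ALLOC][15-23 ALLOC][24-35 FREE]
Op 7: free(a) -> (freed a); heap: [0-9 FREE][10-14 ALLOC][15-23 ALLOC][24-35 FREE]
Op 8: b = realloc(b, 8) -> b = 15; heap: [0-9 FREE][10-14 ALLOC][15-22 ALLOC][23-35 FREE]
Free blocks: [10 13] total_free=23 largest=13 -> 100*(23-13)/23 = 1000/23 ≈ 43.478 -> rounds to 43

Answer: 43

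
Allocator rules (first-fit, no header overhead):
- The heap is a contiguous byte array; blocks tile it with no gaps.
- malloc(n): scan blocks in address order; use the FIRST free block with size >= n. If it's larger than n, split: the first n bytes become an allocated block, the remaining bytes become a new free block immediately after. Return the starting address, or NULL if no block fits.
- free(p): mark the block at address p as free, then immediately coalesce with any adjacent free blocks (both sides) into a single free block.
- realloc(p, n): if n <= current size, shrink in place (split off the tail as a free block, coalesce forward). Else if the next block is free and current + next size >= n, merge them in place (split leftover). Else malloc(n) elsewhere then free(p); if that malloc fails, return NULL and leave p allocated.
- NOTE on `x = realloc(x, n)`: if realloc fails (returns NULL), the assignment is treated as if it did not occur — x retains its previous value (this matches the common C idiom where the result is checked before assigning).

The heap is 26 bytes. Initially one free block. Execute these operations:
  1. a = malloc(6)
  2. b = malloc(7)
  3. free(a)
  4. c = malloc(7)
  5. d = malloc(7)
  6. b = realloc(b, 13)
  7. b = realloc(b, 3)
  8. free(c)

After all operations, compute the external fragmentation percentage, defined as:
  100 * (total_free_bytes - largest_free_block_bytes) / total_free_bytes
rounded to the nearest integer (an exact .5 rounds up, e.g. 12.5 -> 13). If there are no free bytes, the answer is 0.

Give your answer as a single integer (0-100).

Answer: 26

Derivation:
Op 1: a = malloc(6) -> a = 0; heap: [0-5 ALLOC][6-25 FREE]
Op 2: b = malloc(7) -> b = 6; heap: [0-5 ALLOC][6-12 ALLOC][13-25 FREE]
Op 3: free(a) -> (freed a); heap: [0-5 FREE][6-12 ALLOC][13-25 FREE]
Op 4: c = malloc(7) -> c = 13; heap: [0-5 FREE][6-12 ALLOC][13-19 ALLOC][20-25 FREE]
Op 5: d = malloc(7) -> d = NULL; heap: [0-5 FREE][6-12 ALLOC][13-19 ALLOC][20-25 FREE]
Op 6: b = realloc(b, 13) -> NULL (b unchanged); heap: [0-5 FREE][6-12 ALLOC][13-19 ALLOC][20-25 FREE]
Op 7: b = realloc(b, 3) -> b = 6; heap: [0-5 FREE][6-8 ALLOC][9-12 FREE][13-19 ALLOC][20-25 FREE]
Op 8: free(c) -> (freed c); heap: [0-5 FREE][6-8 ALLOC][9-25 FREE]
Free blocks: [6 17] total_free=23 largest=17 -> 100*(23-17)/23 = 600/23 ≈ 26.087 -> rounds to 26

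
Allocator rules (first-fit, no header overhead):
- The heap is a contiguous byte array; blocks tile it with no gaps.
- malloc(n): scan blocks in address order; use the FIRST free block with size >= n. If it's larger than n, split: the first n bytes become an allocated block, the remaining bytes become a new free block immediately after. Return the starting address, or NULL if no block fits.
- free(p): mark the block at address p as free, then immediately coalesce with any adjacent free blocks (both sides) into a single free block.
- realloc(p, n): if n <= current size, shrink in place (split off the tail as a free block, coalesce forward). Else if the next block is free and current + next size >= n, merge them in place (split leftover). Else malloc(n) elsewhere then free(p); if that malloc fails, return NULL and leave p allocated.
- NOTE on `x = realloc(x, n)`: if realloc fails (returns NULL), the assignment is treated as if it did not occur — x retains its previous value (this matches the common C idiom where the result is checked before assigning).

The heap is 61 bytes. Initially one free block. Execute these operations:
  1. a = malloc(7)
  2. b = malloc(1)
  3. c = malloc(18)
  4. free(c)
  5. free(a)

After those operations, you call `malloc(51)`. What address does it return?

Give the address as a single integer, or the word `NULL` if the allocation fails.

Op 1: a = malloc(7) -> a = 0; heap: [0-6 ALLOC][7-60 FREE]
Op 2: b = malloc(1) -> b = 7; heap: [0-6 ALLOC][7-7 ALLOC][8-60 FREE]
Op 3: c = malloc(18) -> c = 8; heap: [0-6 ALLOC][7-7 ALLOC][8-25 ALLOC][26-60 FREE]
Op 4: free(c) -> (freed c); heap: [0-6 ALLOC][7-7 ALLOC][8-60 FREE]
Op 5: free(a) -> (freed a); heap: [0-6 FREE][7-7 ALLOC][8-60 FREE]
malloc(51): first-fit scan over [0-6 FREE][7-7 ALLOC][8-60 FREE] -> 8

Answer: 8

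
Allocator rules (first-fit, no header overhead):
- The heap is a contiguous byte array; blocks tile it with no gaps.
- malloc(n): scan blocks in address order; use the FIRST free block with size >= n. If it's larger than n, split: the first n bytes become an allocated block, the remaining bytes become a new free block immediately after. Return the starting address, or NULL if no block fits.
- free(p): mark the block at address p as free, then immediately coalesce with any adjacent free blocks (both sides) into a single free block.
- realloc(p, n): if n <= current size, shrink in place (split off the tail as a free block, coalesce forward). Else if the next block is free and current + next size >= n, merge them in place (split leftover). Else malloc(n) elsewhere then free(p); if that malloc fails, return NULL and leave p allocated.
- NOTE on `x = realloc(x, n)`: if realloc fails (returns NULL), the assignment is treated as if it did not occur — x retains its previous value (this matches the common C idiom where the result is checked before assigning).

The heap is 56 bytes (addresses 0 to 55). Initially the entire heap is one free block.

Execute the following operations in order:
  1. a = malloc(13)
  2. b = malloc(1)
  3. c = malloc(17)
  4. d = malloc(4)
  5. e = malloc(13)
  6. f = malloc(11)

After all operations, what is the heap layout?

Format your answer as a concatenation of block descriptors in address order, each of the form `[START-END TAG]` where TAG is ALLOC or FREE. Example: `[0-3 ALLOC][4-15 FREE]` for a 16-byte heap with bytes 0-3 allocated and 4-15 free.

Answer: [0-12 ALLOC][13-13 ALLOC][14-30 ALLOC][31-34 ALLOC][35-47 ALLOC][48-55 FREE]

Derivation:
Op 1: a = malloc(13) -> a = 0; heap: [0-12 ALLOC][13-55 FREE]
Op 2: b = malloc(1) -> b = 13; heap: [0-12 ALLOC][13-13 ALLOC][14-55 FREE]
Op 3: c = malloc(17) -> c = 14; heap: [0-12 ALLOC][13-13 ALLOC][14-30 ALLOC][31-55 FREE]
Op 4: d = malloc(4) -> d = 31; heap: [0-12 ALLOC][13-13 ALLOC][14-30 ALLOC][31-34 ALLOC][35-55 FREE]
Op 5: e = malloc(13) -> e = 35; heap: [0-12 ALLOC][13-13 ALLOC][14-30 ALLOC][31-34 ALLOC][35-47 ALLOC][48-55 FREE]
Op 6: f = malloc(11) -> f = NULL; heap: [0-12 ALLOC][13-13 ALLOC][14-30 ALLOC][31-34 ALLOC][35-47 ALLOC][48-55 FREE]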